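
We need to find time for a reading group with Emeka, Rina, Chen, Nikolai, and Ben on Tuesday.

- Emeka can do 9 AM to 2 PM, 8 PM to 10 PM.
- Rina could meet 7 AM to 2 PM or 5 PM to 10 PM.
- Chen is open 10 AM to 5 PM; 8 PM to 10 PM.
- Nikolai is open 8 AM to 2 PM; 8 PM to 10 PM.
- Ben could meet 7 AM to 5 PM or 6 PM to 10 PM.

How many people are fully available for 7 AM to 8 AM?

Rina and Ben can make the full 07:00-08:00 slot — that's 2.

2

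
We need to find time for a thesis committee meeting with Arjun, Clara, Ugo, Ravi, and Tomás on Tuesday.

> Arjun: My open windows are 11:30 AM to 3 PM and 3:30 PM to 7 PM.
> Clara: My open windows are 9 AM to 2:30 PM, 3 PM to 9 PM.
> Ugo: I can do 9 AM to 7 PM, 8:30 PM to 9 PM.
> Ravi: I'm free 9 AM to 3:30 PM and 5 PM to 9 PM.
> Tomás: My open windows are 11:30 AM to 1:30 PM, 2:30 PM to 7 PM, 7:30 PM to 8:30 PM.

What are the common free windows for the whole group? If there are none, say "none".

11:30-13:30, 17:00-19:00

Arjun ∩ Clara: 11:30-14:30, 15:30-19:00.
Arjun ∩ Clara ∩ Ugo: 11:30-14:30, 15:30-19:00.
Arjun ∩ Clara ∩ Ugo ∩ Ravi: 11:30-14:30, 17:00-19:00.
Arjun ∩ Clara ∩ Ugo ∩ Ravi ∩ Tomás: 11:30-13:30, 17:00-19:00.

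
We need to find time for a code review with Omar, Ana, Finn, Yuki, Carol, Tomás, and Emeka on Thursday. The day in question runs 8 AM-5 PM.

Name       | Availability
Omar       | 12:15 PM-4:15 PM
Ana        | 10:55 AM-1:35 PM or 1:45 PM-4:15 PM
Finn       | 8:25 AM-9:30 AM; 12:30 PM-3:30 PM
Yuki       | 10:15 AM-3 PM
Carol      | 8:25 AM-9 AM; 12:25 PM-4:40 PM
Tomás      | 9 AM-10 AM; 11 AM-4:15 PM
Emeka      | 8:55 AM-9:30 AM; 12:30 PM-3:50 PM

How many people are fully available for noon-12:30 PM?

3

Ana, Yuki, and Tomás can make the full 12:00-12:30 slot — that's 3.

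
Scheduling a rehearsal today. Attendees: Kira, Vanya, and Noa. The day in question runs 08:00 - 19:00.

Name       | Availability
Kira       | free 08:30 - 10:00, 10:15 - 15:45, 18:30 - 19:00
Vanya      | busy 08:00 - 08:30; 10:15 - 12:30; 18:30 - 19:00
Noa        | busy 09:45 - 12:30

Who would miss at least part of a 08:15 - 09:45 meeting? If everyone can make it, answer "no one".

Kira free: 08:30-10:00, 10:15-15:45, 18:30-19:00.
Vanya free: 08:30-10:15, 12:30-18:30 (invert busy blocks within the working day).
Noa free: 08:00-09:45, 12:30-19:00 (invert busy blocks within the working day).
Kira: not fully free for 08:15-09:45. Vanya: not fully free for 08:15-09:45. Noa: free for 08:15-09:45.

Kira, Vanya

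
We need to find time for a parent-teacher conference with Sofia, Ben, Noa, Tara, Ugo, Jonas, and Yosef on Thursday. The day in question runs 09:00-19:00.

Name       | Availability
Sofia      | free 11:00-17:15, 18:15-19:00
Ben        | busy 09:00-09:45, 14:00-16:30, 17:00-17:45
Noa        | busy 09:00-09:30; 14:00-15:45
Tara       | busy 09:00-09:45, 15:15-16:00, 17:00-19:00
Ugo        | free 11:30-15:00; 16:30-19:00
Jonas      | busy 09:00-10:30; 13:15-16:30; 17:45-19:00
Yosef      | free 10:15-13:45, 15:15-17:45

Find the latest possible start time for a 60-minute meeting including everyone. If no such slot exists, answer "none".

Sofia free: 11:00-17:15, 18:15-19:00.
Ben free: 09:45-14:00, 16:30-17:00, 17:45-19:00 (invert busy blocks within the working day).
Noa free: 09:30-14:00, 15:45-19:00 (invert busy blocks within the working day).
Tara free: 09:45-15:15, 16:00-17:00 (invert busy blocks within the working day).
Ugo free: 11:30-15:00, 16:30-19:00.
Jonas free: 10:30-13:15, 16:30-17:45 (invert busy blocks within the working day).
Yosef free: 10:15-13:45, 15:15-17:45.
Sofia ∩ Ben: 11:00-14:00, 16:30-17:00, 18:15-19:00.
Sofia ∩ Ben ∩ Noa: 11:00-14:00, 16:30-17:00, 18:15-19:00.
Sofia ∩ Ben ∩ Noa ∩ Tara: 11:00-14:00, 16:30-17:00.
Sofia ∩ Ben ∩ Noa ∩ Tara ∩ Ugo: 11:30-14:00, 16:30-17:00.
Sofia ∩ Ben ∩ Noa ∩ Tara ∩ Ugo ∩ Jonas: 11:30-13:15, 16:30-17:00.
Sofia ∩ Ben ∩ Noa ∩ Tara ∩ Ugo ∩ Jonas ∩ Yosef: 11:30-13:15, 16:30-17:00.
The last common window of at least 60 minutes is 11:30-13:15; a 60-minute meeting can start as late as 12:15 and still end by 13:15.

12:15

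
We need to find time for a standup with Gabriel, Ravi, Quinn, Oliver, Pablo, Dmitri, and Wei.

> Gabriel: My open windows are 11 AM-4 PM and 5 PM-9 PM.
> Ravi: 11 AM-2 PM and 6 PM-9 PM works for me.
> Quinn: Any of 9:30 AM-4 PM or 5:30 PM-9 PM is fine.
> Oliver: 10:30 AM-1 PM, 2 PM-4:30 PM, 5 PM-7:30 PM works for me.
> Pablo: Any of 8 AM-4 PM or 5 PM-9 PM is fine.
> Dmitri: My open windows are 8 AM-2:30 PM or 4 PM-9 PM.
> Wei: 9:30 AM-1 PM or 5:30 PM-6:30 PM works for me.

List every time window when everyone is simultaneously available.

11:00-13:00, 18:00-18:30

Gabriel ∩ Ravi: 11:00-14:00, 18:00-21:00.
Gabriel ∩ Ravi ∩ Quinn: 11:00-14:00, 18:00-21:00.
Gabriel ∩ Ravi ∩ Quinn ∩ Oliver: 11:00-13:00, 18:00-19:30.
Gabriel ∩ Ravi ∩ Quinn ∩ Oliver ∩ Pablo: 11:00-13:00, 18:00-19:30.
Gabriel ∩ Ravi ∩ Quinn ∩ Oliver ∩ Pablo ∩ Dmitri: 11:00-13:00, 18:00-19:30.
Gabriel ∩ Ravi ∩ Quinn ∩ Oliver ∩ Pablo ∩ Dmitri ∩ Wei: 11:00-13:00, 18:00-18:30.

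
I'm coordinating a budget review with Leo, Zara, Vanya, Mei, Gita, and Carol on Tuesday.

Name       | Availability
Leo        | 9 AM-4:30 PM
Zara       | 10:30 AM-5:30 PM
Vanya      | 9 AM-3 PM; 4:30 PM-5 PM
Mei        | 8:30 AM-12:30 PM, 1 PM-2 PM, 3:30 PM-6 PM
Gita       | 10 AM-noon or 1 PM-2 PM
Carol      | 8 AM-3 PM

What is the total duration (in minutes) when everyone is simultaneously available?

Leo ∩ Zara: 10:30-16:30.
Leo ∩ Zara ∩ Vanya: 10:30-15:00.
Leo ∩ Zara ∩ Vanya ∩ Mei: 10:30-12:30, 13:00-14:00.
Leo ∩ Zara ∩ Vanya ∩ Mei ∩ Gita: 10:30-12:00, 13:00-14:00.
Leo ∩ Zara ∩ Vanya ∩ Mei ∩ Gita ∩ Carol: 10:30-12:00, 13:00-14:00.
Those are the intersection windows.
Summing the common windows: 90 + 60 = 150 minutes.

150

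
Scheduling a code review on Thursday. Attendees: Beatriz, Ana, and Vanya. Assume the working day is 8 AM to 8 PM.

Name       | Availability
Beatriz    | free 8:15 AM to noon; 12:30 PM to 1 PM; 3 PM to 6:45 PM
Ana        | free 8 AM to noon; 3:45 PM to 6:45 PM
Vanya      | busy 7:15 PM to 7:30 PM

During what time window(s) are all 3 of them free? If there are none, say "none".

08:15-12:00, 15:45-18:45

Beatriz free: 08:15-12:00, 12:30-13:00, 15:00-18:45.
Ana free: 08:00-12:00, 15:45-18:45.
Vanya free: 08:00-19:15, 19:30-20:00 (invert busy blocks within the working day).
Beatriz ∩ Ana: 08:15-12:00, 15:45-18:45.
Beatriz ∩ Ana ∩ Vanya: 08:15-12:00, 15:45-18:45.
So the common availability across everyone is 08:15-12:00, 15:45-18:45.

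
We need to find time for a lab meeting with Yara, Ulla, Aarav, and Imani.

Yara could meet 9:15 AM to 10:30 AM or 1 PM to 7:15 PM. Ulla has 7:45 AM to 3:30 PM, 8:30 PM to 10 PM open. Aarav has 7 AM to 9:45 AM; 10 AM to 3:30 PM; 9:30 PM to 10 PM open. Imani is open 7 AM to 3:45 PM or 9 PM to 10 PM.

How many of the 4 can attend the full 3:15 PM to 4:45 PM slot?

Yara can make the full 15:15-16:45 slot — that's 1.

1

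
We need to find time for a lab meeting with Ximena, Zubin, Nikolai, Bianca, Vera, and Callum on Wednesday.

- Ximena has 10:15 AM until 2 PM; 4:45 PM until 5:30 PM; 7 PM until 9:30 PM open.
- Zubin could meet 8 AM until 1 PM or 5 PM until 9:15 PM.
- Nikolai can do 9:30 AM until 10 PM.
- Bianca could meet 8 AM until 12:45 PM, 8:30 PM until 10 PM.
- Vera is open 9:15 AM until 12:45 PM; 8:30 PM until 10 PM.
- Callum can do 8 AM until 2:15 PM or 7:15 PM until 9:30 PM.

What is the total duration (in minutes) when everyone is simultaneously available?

Ximena ∩ Zubin: 10:15-13:00, 17:00-17:30, 19:00-21:15.
Ximena ∩ Zubin ∩ Nikolai: 10:15-13:00, 17:00-17:30, 19:00-21:15.
Ximena ∩ Zubin ∩ Nikolai ∩ Bianca: 10:15-12:45, 20:30-21:15.
Ximena ∩ Zubin ∩ Nikolai ∩ Bianca ∩ Vera: 10:15-12:45, 20:30-21:15.
Ximena ∩ Zubin ∩ Nikolai ∩ Bianca ∩ Vera ∩ Callum: 10:15-12:45, 20:30-21:15.
So the common availability across everyone is 10:15-12:45, 20:30-21:15.
Summing the common windows: 150 + 45 = 195 minutes.

195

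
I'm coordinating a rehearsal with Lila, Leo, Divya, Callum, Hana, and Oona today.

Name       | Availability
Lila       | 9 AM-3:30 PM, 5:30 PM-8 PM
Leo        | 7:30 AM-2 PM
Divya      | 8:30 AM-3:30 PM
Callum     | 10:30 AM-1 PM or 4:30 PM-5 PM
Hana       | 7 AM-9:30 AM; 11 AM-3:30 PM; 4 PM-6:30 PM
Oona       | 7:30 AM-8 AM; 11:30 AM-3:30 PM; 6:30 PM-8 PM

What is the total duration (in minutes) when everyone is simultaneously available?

90

Lila ∩ Leo: 09:00-14:00.
Lila ∩ Leo ∩ Divya: 09:00-14:00.
Lila ∩ Leo ∩ Divya ∩ Callum: 10:30-13:00.
Lila ∩ Leo ∩ Divya ∩ Callum ∩ Hana: 11:00-13:00.
Lila ∩ Leo ∩ Divya ∩ Callum ∩ Hana ∩ Oona: 11:30-13:00.
So the common availability across everyone is 11:30-13:00.
That's a single block of 90 minutes.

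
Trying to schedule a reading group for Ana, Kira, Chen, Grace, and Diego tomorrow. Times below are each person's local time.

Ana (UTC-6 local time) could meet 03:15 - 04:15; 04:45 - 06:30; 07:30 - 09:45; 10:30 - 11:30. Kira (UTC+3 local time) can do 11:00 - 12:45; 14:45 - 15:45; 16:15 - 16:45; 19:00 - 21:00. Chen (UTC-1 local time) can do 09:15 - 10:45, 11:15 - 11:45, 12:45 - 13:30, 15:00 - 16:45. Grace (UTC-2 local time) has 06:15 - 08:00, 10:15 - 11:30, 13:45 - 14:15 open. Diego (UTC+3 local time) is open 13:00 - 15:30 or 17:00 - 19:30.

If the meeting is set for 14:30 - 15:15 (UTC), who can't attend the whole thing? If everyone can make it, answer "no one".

Chen, Grace, Kira

Ana in UTC: 09:15-10:15, 10:45-12:30, 13:30-15:45, 16:30-17:30 (add 6h to convert from UTC-6).
Kira in UTC: 08:00-09:45, 11:45-12:45, 13:15-13:45, 16:00-18:00 (subtract 3h to convert from UTC+3).
Chen in UTC: 10:15-11:45, 12:15-12:45, 13:45-14:30, 16:00-17:45 (add 1h to convert from UTC-1).
Grace in UTC: 08:15-10:00, 12:15-13:30, 15:45-16:15 (add 2h to convert from UTC-2).
Diego in UTC: 10:00-12:30, 14:00-16:30 (subtract 3h to convert from UTC+3).
Ana: free for 14:30-15:15. Kira: not fully free for 14:30-15:15. Chen: not fully free for 14:30-15:15. Grace: not fully free for 14:30-15:15. Diego: free for 14:30-15:15.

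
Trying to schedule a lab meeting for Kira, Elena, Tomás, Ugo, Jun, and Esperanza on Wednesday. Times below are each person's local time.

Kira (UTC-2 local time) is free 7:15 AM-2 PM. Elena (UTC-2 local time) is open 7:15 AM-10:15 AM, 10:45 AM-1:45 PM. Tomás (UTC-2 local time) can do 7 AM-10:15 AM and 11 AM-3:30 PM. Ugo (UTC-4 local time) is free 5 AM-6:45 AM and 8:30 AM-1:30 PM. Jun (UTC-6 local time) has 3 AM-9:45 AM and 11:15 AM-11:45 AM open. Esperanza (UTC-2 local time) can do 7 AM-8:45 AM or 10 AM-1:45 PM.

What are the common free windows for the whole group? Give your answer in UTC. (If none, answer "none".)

09:15-10:45, 13:00-15:45

Kira in UTC: 09:15-16:00 (add 2h to convert from UTC-2).
Elena in UTC: 09:15-12:15, 12:45-15:45 (add 2h to convert from UTC-2).
Tomás in UTC: 09:00-12:15, 13:00-17:30 (add 2h to convert from UTC-2).
Ugo in UTC: 09:00-10:45, 12:30-17:30 (add 4h to convert from UTC-4).
Jun in UTC: 09:00-15:45, 17:15-17:45 (add 6h to convert from UTC-6).
Esperanza in UTC: 09:00-10:45, 12:00-15:45 (add 2h to convert from UTC-2).
Kira ∩ Elena: 09:15-12:15, 12:45-15:45.
Kira ∩ Elena ∩ Tomás: 09:15-12:15, 13:00-15:45.
Kira ∩ Elena ∩ Tomás ∩ Ugo: 09:15-10:45, 13:00-15:45.
Kira ∩ Elena ∩ Tomás ∩ Ugo ∩ Jun: 09:15-10:45, 13:00-15:45.
Kira ∩ Elena ∩ Tomás ∩ Ugo ∩ Jun ∩ Esperanza: 09:15-10:45, 13:00-15:45.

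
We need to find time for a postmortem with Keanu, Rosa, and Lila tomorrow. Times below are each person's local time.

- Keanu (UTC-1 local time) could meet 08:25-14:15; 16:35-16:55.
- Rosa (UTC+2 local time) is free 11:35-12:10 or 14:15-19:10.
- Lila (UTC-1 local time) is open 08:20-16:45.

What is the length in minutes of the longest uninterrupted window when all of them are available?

180

Keanu in UTC: 09:25-15:15, 17:35-17:55 (add 1h to convert from UTC-1).
Rosa in UTC: 09:35-10:10, 12:15-17:10 (subtract 2h to convert from UTC+2).
Lila in UTC: 09:20-17:45 (add 1h to convert from UTC-1).
Keanu ∩ Rosa: 09:35-10:10, 12:15-15:15.
Keanu ∩ Rosa ∩ Lila: 09:35-10:10, 12:15-15:15.
The longest is 12:15-15:15 at 180 minutes.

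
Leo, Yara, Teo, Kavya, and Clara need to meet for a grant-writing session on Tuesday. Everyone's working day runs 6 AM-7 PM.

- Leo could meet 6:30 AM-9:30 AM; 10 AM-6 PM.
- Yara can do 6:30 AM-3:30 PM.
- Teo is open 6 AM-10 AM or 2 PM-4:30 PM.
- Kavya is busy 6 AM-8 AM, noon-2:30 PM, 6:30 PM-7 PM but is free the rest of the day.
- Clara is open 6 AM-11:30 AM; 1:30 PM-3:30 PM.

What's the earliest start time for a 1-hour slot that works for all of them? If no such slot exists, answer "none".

08:00

Leo free: 06:30-09:30, 10:00-18:00.
Yara free: 06:30-15:30.
Teo free: 06:00-10:00, 14:00-16:30.
Kavya free: 08:00-12:00, 14:30-18:30 (invert busy blocks within the working day).
Clara free: 06:00-11:30, 13:30-15:30.
Leo ∩ Yara: 06:30-09:30, 10:00-15:30.
Leo ∩ Yara ∩ Teo: 06:30-09:30, 14:00-15:30.
Leo ∩ Yara ∩ Teo ∩ Kavya: 08:00-09:30, 14:30-15:30.
Leo ∩ Yara ∩ Teo ∩ Kavya ∩ Clara: 08:00-09:30, 14:30-15:30.
The first common window of at least 60 minutes is 08:00-09:30, so the earliest start is 08:00.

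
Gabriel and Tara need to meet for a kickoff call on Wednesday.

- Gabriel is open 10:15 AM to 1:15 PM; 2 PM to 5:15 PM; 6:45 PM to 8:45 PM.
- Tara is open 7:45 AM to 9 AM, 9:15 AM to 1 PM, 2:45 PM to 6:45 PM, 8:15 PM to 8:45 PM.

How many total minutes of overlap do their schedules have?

345

Gabriel ∩ Tara: 10:15-13:00, 14:45-17:15, 20:15-20:45.
So the common availability across everyone is 10:15-13:00, 14:45-17:15, 20:15-20:45.
Summing the common windows: 165 + 150 + 30 = 345 minutes.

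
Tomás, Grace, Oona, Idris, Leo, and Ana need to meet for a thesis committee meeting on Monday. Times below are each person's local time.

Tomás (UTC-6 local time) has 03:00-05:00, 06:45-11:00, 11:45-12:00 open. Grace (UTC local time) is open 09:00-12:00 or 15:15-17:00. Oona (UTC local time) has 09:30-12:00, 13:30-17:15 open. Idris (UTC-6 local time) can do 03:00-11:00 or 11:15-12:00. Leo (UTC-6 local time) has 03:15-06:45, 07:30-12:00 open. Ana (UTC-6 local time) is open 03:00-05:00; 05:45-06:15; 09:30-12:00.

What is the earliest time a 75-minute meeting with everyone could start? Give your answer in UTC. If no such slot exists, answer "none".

Tomás in UTC: 09:00-11:00, 12:45-17:00, 17:45-18:00 (add 6h to convert from UTC-6).
Grace in UTC: 09:00-12:00, 15:15-17:00.
Oona in UTC: 09:30-12:00, 13:30-17:15.
Idris in UTC: 09:00-17:00, 17:15-18:00 (add 6h to convert from UTC-6).
Leo in UTC: 09:15-12:45, 13:30-18:00 (add 6h to convert from UTC-6).
Ana in UTC: 09:00-11:00, 11:45-12:15, 15:30-18:00 (add 6h to convert from UTC-6).
Tomás ∩ Grace: 09:00-11:00, 15:15-17:00.
Tomás ∩ Grace ∩ Oona: 09:30-11:00, 15:15-17:00.
Tomás ∩ Grace ∩ Oona ∩ Idris: 09:30-11:00, 15:15-17:00.
Tomás ∩ Grace ∩ Oona ∩ Idris ∩ Leo: 09:30-11:00, 15:15-17:00.
Tomás ∩ Grace ∩ Oona ∩ Idris ∩ Leo ∩ Ana: 09:30-11:00, 15:30-17:00.
The first common window of at least 75 minutes is 09:30-11:00, so the earliest start is 09:30.

09:30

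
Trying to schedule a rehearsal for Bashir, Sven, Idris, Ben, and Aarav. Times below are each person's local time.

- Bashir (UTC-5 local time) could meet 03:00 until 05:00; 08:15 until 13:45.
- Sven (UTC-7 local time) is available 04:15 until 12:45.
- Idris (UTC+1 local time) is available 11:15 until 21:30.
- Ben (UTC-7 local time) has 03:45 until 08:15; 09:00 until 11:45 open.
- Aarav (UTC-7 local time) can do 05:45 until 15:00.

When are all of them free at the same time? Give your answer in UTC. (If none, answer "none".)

Bashir in UTC: 08:00-10:00, 13:15-18:45 (add 5h to convert from UTC-5).
Sven in UTC: 11:15-19:45 (add 7h to convert from UTC-7).
Idris in UTC: 10:15-20:30 (subtract 1h to convert from UTC+1).
Ben in UTC: 10:45-15:15, 16:00-18:45 (add 7h to convert from UTC-7).
Aarav in UTC: 12:45-22:00 (add 7h to convert from UTC-7).
Bashir ∩ Sven: 13:15-18:45.
Bashir ∩ Sven ∩ Idris: 13:15-18:45.
Bashir ∩ Sven ∩ Idris ∩ Ben: 13:15-15:15, 16:00-18:45.
Bashir ∩ Sven ∩ Idris ∩ Ben ∩ Aarav: 13:15-15:15, 16:00-18:45.
Those are the intersection windows.

13:15-15:15, 16:00-18:45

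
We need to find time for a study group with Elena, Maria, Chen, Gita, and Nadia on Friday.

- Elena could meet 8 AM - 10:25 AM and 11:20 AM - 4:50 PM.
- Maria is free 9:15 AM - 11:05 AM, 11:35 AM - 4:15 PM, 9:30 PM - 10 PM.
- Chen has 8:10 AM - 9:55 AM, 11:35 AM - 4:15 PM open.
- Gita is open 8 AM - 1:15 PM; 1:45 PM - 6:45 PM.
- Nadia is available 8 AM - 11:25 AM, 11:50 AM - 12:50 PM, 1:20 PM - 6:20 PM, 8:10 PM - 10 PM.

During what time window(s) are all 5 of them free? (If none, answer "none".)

09:15-09:55, 11:50-12:50, 13:45-16:15

Elena ∩ Maria: 09:15-10:25, 11:35-16:15.
Elena ∩ Maria ∩ Chen: 09:15-09:55, 11:35-16:15.
Elena ∩ Maria ∩ Chen ∩ Gita: 09:15-09:55, 11:35-13:15, 13:45-16:15.
Elena ∩ Maria ∩ Chen ∩ Gita ∩ Nadia: 09:15-09:55, 11:50-12:50, 13:45-16:15.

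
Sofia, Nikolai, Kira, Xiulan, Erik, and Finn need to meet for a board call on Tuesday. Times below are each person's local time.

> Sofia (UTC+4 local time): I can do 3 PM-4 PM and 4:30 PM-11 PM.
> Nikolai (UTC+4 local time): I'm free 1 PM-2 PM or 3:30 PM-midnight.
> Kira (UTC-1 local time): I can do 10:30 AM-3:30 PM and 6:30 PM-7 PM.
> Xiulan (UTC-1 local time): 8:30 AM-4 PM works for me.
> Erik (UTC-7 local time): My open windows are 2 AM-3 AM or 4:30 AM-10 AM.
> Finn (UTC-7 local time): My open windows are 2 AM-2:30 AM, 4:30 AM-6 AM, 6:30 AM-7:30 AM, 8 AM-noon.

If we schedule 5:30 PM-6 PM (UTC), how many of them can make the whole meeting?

3

Sofia in UTC: 11:00-12:00, 12:30-19:00 (subtract 4h to convert from UTC+4).
Nikolai in UTC: 09:00-10:00, 11:30-20:00 (subtract 4h to convert from UTC+4).
Kira in UTC: 11:30-16:30, 19:30-20:00 (add 1h to convert from UTC-1).
Xiulan in UTC: 09:30-17:00 (add 1h to convert from UTC-1).
Erik in UTC: 09:00-10:00, 11:30-17:00 (add 7h to convert from UTC-7).
Finn in UTC: 09:00-09:30, 11:30-13:00, 13:30-14:30, 15:00-19:00 (add 7h to convert from UTC-7).
Sofia, Nikolai, and Finn can make the full 17:30-18:00 slot — that's 3.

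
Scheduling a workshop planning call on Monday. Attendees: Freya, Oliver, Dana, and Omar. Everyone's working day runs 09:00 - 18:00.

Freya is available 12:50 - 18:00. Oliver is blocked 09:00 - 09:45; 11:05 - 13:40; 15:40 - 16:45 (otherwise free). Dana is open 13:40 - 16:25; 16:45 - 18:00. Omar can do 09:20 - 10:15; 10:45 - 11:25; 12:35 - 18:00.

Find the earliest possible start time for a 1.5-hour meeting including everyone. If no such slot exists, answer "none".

Freya free: 12:50-18:00.
Oliver free: 09:45-11:05, 13:40-15:40, 16:45-18:00 (invert busy blocks within the working day).
Dana free: 13:40-16:25, 16:45-18:00.
Omar free: 09:20-10:15, 10:45-11:25, 12:35-18:00.
Freya ∩ Oliver: 13:40-15:40, 16:45-18:00.
Freya ∩ Oliver ∩ Dana: 13:40-15:40, 16:45-18:00.
Freya ∩ Oliver ∩ Dana ∩ Omar: 13:40-15:40, 16:45-18:00.
Those are the intersection windows.
The first common window of at least 90 minutes is 13:40-15:40, so the earliest start is 13:40.

13:40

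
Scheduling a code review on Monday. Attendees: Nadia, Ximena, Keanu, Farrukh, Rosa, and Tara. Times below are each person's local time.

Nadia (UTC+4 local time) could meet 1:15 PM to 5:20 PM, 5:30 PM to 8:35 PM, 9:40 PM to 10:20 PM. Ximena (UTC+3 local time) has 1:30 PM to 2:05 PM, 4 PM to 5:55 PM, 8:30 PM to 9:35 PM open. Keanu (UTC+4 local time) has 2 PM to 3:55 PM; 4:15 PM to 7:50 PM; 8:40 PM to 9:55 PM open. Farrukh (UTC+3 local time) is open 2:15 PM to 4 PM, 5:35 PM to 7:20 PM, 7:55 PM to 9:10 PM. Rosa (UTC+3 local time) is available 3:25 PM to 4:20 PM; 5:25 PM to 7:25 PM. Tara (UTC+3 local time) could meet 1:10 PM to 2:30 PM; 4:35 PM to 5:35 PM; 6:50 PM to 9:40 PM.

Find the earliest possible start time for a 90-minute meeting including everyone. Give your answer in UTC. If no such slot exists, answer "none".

none

Nadia in UTC: 09:15-13:20, 13:30-16:35, 17:40-18:20 (subtract 4h to convert from UTC+4).
Ximena in UTC: 10:30-11:05, 13:00-14:55, 17:30-18:35 (subtract 3h to convert from UTC+3).
Keanu in UTC: 10:00-11:55, 12:15-15:50, 16:40-17:55 (subtract 4h to convert from UTC+4).
Farrukh in UTC: 11:15-13:00, 14:35-16:20, 16:55-18:10 (subtract 3h to convert from UTC+3).
Rosa in UTC: 12:25-13:20, 14:25-16:25 (subtract 3h to convert from UTC+3).
Tara in UTC: 10:10-11:30, 13:35-14:35, 15:50-18:40 (subtract 3h to convert from UTC+3).
Nadia ∩ Ximena: 10:30-11:05, 13:00-13:20, 13:30-14:55, 17:40-18:20.
Nadia ∩ Ximena ∩ Keanu: 10:30-11:05, 13:00-13:20, 13:30-14:55, 17:40-17:55.
Nadia ∩ Ximena ∩ Keanu ∩ Farrukh: 14:35-14:55, 17:40-17:55.
Nadia ∩ Ximena ∩ Keanu ∩ Farrukh ∩ Rosa: 14:35-14:55.
Nadia ∩ Ximena ∩ Keanu ∩ Farrukh ∩ Rosa ∩ Tara: ∅.
There is no time when everyone is free.
No common window is at least 90 minutes long.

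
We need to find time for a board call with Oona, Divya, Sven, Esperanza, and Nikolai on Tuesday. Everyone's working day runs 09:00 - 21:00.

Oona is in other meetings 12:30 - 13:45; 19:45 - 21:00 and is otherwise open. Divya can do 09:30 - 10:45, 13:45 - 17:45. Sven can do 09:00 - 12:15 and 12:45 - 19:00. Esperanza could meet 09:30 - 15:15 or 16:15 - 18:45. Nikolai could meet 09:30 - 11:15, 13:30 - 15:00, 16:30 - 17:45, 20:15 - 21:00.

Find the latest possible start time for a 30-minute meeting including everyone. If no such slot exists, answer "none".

Oona free: 09:00-12:30, 13:45-19:45 (invert busy blocks within the working day).
Divya free: 09:30-10:45, 13:45-17:45.
Sven free: 09:00-12:15, 12:45-19:00.
Esperanza free: 09:30-15:15, 16:15-18:45.
Nikolai free: 09:30-11:15, 13:30-15:00, 16:30-17:45, 20:15-21:00.
Oona ∩ Divya: 09:30-10:45, 13:45-17:45.
Oona ∩ Divya ∩ Sven: 09:30-10:45, 13:45-17:45.
Oona ∩ Divya ∩ Sven ∩ Esperanza: 09:30-10:45, 13:45-15:15, 16:15-17:45.
Oona ∩ Divya ∩ Sven ∩ Esperanza ∩ Nikolai: 09:30-10:45, 13:45-15:00, 16:30-17:45.
The last common window of at least 30 minutes is 16:30-17:45; a 30-minute meeting can start as late as 17:15 and still end by 17:45.

17:15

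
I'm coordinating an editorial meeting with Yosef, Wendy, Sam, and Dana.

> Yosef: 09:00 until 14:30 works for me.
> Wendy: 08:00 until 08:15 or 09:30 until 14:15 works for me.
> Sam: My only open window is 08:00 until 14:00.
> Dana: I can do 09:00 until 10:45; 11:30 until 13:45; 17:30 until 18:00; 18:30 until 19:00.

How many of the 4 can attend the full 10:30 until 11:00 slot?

Yosef, Wendy, and Sam can make the full 10:30-11:00 slot — that's 3.

3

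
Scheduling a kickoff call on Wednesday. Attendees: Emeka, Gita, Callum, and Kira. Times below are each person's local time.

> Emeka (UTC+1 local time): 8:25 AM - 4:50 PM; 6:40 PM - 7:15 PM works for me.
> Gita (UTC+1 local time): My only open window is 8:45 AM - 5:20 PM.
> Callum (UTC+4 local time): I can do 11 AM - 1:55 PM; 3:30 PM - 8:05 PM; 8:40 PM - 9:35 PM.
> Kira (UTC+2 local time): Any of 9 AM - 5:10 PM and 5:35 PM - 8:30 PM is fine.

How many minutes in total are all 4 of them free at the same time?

365

Emeka in UTC: 07:25-15:50, 17:40-18:15 (subtract 1h to convert from UTC+1).
Gita in UTC: 07:45-16:20 (subtract 1h to convert from UTC+1).
Callum in UTC: 07:00-09:55, 11:30-16:05, 16:40-17:35 (subtract 4h to convert from UTC+4).
Kira in UTC: 07:00-15:10, 15:35-18:30 (subtract 2h to convert from UTC+2).
Emeka ∩ Gita: 07:45-15:50.
Emeka ∩ Gita ∩ Callum: 07:45-09:55, 11:30-15:50.
Emeka ∩ Gita ∩ Callum ∩ Kira: 07:45-09:55, 11:30-15:10, 15:35-15:50.
Summing the common windows: 130 + 220 + 15 = 365 minutes.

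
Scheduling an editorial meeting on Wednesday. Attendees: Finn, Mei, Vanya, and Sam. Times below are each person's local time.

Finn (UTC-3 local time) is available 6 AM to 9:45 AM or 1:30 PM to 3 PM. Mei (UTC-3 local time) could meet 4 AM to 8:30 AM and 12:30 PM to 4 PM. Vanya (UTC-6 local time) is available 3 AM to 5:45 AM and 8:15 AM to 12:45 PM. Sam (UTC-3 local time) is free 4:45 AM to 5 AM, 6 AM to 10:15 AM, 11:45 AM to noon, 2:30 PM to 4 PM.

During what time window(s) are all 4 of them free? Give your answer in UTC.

09:00-11:30, 17:30-18:00

Finn in UTC: 09:00-12:45, 16:30-18:00 (add 3h to convert from UTC-3).
Mei in UTC: 07:00-11:30, 15:30-19:00 (add 3h to convert from UTC-3).
Vanya in UTC: 09:00-11:45, 14:15-18:45 (add 6h to convert from UTC-6).
Sam in UTC: 07:45-08:00, 09:00-13:15, 14:45-15:00, 17:30-19:00 (add 3h to convert from UTC-3).
Finn ∩ Mei: 09:00-11:30, 16:30-18:00.
Finn ∩ Mei ∩ Vanya: 09:00-11:30, 16:30-18:00.
Finn ∩ Mei ∩ Vanya ∩ Sam: 09:00-11:30, 17:30-18:00.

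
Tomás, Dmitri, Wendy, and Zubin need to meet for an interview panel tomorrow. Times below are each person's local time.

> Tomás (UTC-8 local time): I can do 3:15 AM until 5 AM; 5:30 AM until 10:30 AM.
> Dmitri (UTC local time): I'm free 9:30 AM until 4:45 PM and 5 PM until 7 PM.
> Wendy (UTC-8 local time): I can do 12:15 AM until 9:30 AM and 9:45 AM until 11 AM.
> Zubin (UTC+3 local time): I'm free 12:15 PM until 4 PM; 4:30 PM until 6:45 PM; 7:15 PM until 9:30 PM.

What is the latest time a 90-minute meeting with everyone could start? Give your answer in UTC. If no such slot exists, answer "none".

Tomás in UTC: 11:15-13:00, 13:30-18:30 (add 8h to convert from UTC-8).
Dmitri in UTC: 09:30-16:45, 17:00-19:00.
Wendy in UTC: 08:15-17:30, 17:45-19:00 (add 8h to convert from UTC-8).
Zubin in UTC: 09:15-13:00, 13:30-15:45, 16:15-18:30 (subtract 3h to convert from UTC+3).
Tomás ∩ Dmitri: 11:15-13:00, 13:30-16:45, 17:00-18:30.
Tomás ∩ Dmitri ∩ Wendy: 11:15-13:00, 13:30-16:45, 17:00-17:30, 17:45-18:30.
Tomás ∩ Dmitri ∩ Wendy ∩ Zubin: 11:15-13:00, 13:30-15:45, 16:15-16:45, 17:00-17:30, 17:45-18:30.
The last common window of at least 90 minutes is 13:30-15:45; a 90-minute meeting can start as late as 14:15 and still end by 15:45.

14:15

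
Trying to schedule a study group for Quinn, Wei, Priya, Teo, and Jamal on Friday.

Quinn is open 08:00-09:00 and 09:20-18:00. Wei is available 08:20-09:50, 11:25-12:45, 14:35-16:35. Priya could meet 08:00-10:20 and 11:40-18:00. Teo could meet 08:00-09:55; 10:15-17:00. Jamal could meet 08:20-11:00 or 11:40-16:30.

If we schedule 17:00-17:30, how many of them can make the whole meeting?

2

Quinn and Priya can make the full 17:00-17:30 slot — that's 2.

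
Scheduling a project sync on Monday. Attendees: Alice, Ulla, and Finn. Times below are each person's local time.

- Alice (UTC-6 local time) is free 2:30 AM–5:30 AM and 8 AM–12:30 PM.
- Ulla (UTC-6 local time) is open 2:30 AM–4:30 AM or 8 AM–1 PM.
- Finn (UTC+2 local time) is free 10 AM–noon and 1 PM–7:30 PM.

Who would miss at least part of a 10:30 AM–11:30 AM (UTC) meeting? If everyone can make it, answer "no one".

Alice in UTC: 08:30-11:30, 14:00-18:30 (add 6h to convert from UTC-6).
Ulla in UTC: 08:30-10:30, 14:00-19:00 (add 6h to convert from UTC-6).
Finn in UTC: 08:00-10:00, 11:00-17:30 (subtract 2h to convert from UTC+2).
Alice: free for 10:30-11:30. Ulla: not fully free for 10:30-11:30. Finn: not fully free for 10:30-11:30.

Finn, Ulla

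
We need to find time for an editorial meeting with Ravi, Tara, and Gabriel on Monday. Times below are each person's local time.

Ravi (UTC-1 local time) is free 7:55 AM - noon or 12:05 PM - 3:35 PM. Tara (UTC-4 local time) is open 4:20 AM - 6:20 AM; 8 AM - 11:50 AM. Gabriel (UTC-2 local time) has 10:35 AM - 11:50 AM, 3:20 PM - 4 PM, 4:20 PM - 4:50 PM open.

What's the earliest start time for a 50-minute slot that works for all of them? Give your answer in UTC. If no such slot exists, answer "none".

none

Ravi in UTC: 08:55-13:00, 13:05-16:35 (add 1h to convert from UTC-1).
Tara in UTC: 08:20-10:20, 12:00-15:50 (add 4h to convert from UTC-4).
Gabriel in UTC: 12:35-13:50, 17:20-18:00, 18:20-18:50 (add 2h to convert from UTC-2).
Ravi ∩ Tara: 08:55-10:20, 12:00-13:00, 13:05-15:50.
Ravi ∩ Tara ∩ Gabriel: 12:35-13:00, 13:05-13:50.
No common window is at least 50 minutes long.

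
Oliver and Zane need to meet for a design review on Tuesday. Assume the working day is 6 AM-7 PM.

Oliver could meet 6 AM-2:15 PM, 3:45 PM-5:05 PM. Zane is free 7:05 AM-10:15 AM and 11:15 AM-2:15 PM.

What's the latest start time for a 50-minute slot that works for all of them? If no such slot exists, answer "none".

Oliver ∩ Zane: 07:05-10:15, 11:15-14:15.
So the common availability across everyone is 07:05-10:15, 11:15-14:15.
The last common window of at least 50 minutes is 11:15-14:15; a 50-minute meeting can start as late as 13:25 and still end by 14:15.

13:25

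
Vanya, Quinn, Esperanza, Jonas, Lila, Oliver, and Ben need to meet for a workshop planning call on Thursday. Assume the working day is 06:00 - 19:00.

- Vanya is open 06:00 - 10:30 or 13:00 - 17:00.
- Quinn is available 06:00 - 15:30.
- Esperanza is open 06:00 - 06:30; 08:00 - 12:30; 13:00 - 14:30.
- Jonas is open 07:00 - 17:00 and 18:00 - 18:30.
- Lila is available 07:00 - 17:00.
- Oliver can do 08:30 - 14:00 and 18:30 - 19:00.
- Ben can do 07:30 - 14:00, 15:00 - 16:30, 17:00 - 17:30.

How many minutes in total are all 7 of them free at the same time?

Vanya ∩ Quinn: 06:00-10:30, 13:00-15:30.
Vanya ∩ Quinn ∩ Esperanza: 06:00-06:30, 08:00-10:30, 13:00-14:30.
Vanya ∩ Quinn ∩ Esperanza ∩ Jonas: 08:00-10:30, 13:00-14:30.
Vanya ∩ Quinn ∩ Esperanza ∩ Jonas ∩ Lila: 08:00-10:30, 13:00-14:30.
Vanya ∩ Quinn ∩ Esperanza ∩ Jonas ∩ Lila ∩ Oliver: 08:30-10:30, 13:00-14:00.
Vanya ∩ Quinn ∩ Esperanza ∩ Jonas ∩ Lila ∩ Oliver ∩ Ben: 08:30-10:30, 13:00-14:00.
So the common availability across everyone is 08:30-10:30, 13:00-14:00.
Summing the common windows: 120 + 60 = 180 minutes.

180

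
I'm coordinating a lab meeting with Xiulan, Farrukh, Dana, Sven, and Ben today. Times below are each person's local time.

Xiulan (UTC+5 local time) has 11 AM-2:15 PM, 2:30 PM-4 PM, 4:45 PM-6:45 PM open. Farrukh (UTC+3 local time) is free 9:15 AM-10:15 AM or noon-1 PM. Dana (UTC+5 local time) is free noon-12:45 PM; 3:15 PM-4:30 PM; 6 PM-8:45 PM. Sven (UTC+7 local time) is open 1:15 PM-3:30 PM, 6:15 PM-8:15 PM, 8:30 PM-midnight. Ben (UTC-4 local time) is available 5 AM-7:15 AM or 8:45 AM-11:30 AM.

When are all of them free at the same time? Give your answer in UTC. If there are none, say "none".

Xiulan in UTC: 06:00-09:15, 09:30-11:00, 11:45-13:45 (subtract 5h to convert from UTC+5).
Farrukh in UTC: 06:15-07:15, 09:00-10:00 (subtract 3h to convert from UTC+3).
Dana in UTC: 07:00-07:45, 10:15-11:30, 13:00-15:45 (subtract 5h to convert from UTC+5).
Sven in UTC: 06:15-08:30, 11:15-13:15, 13:30-17:00 (subtract 7h to convert from UTC+7).
Ben in UTC: 09:00-11:15, 12:45-15:30 (add 4h to convert from UTC-4).
Xiulan ∩ Farrukh: 06:15-07:15, 09:00-09:15, 09:30-10:00.
Xiulan ∩ Farrukh ∩ Dana: 07:00-07:15.
Xiulan ∩ Farrukh ∩ Dana ∩ Sven: 07:00-07:15.
Xiulan ∩ Farrukh ∩ Dana ∩ Sven ∩ Ben: ∅.
There is no time when everyone is free.

none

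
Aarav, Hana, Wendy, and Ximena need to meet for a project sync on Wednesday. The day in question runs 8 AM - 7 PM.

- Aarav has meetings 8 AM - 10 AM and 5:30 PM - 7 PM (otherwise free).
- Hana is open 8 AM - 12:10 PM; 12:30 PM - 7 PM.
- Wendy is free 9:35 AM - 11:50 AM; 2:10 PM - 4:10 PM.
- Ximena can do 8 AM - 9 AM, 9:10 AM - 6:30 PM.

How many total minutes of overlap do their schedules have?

230

Aarav free: 10:00-17:30 (invert busy blocks within the working day).
Hana free: 08:00-12:10, 12:30-19:00.
Wendy free: 09:35-11:50, 14:10-16:10.
Ximena free: 08:00-09:00, 09:10-18:30.
Aarav ∩ Hana: 10:00-12:10, 12:30-17:30.
Aarav ∩ Hana ∩ Wendy: 10:00-11:50, 14:10-16:10.
Aarav ∩ Hana ∩ Wendy ∩ Ximena: 10:00-11:50, 14:10-16:10.
Summing the common windows: 110 + 120 = 230 minutes.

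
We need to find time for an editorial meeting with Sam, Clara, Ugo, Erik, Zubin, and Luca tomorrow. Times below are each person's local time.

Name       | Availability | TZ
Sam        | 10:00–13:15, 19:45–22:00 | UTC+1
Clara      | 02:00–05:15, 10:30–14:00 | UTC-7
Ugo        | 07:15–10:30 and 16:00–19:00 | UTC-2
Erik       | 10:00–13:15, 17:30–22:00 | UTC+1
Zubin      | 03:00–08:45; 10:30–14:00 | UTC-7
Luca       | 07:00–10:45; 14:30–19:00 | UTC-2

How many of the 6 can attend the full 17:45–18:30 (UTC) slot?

4

Sam in UTC: 09:00-12:15, 18:45-21:00 (subtract 1h to convert from UTC+1).
Clara in UTC: 09:00-12:15, 17:30-21:00 (add 7h to convert from UTC-7).
Ugo in UTC: 09:15-12:30, 18:00-21:00 (add 2h to convert from UTC-2).
Erik in UTC: 09:00-12:15, 16:30-21:00 (subtract 1h to convert from UTC+1).
Zubin in UTC: 10:00-15:45, 17:30-21:00 (add 7h to convert from UTC-7).
Luca in UTC: 09:00-12:45, 16:30-21:00 (add 2h to convert from UTC-2).
Clara, Erik, Zubin, and Luca can make the full 17:45-18:30 slot — that's 4.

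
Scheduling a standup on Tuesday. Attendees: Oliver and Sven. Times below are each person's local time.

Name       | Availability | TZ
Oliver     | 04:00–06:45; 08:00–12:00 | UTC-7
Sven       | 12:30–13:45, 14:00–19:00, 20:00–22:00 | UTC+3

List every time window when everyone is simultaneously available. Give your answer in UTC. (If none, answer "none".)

11:00-13:45, 15:00-16:00, 17:00-19:00

Oliver in UTC: 11:00-13:45, 15:00-19:00 (add 7h to convert from UTC-7).
Sven in UTC: 09:30-10:45, 11:00-16:00, 17:00-19:00 (subtract 3h to convert from UTC+3).
Oliver ∩ Sven: 11:00-13:45, 15:00-16:00, 17:00-19:00.
Those are the intersection windows.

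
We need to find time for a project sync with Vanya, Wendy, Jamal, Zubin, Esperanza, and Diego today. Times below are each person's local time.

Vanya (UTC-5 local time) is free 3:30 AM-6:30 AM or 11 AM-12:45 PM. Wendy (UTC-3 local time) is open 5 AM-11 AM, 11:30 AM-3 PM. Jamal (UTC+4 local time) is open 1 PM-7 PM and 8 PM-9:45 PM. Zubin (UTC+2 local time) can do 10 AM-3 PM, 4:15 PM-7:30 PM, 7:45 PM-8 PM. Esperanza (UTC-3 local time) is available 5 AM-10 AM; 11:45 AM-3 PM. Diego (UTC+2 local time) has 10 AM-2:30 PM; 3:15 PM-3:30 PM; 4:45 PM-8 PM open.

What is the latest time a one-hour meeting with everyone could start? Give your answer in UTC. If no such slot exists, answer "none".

Vanya in UTC: 08:30-11:30, 16:00-17:45 (add 5h to convert from UTC-5).
Wendy in UTC: 08:00-14:00, 14:30-18:00 (add 3h to convert from UTC-3).
Jamal in UTC: 09:00-15:00, 16:00-17:45 (subtract 4h to convert from UTC+4).
Zubin in UTC: 08:00-13:00, 14:15-17:30, 17:45-18:00 (subtract 2h to convert from UTC+2).
Esperanza in UTC: 08:00-13:00, 14:45-18:00 (add 3h to convert from UTC-3).
Diego in UTC: 08:00-12:30, 13:15-13:30, 14:45-18:00 (subtract 2h to convert from UTC+2).
Vanya ∩ Wendy: 08:30-11:30, 16:00-17:45.
Vanya ∩ Wendy ∩ Jamal: 09:00-11:30, 16:00-17:45.
Vanya ∩ Wendy ∩ Jamal ∩ Zubin: 09:00-11:30, 16:00-17:30.
Vanya ∩ Wendy ∩ Jamal ∩ Zubin ∩ Esperanza: 09:00-11:30, 16:00-17:30.
Vanya ∩ Wendy ∩ Jamal ∩ Zubin ∩ Esperanza ∩ Diego: 09:00-11:30, 16:00-17:30.
The last common window of at least 60 minutes is 16:00-17:30; a 60-minute meeting can start as late as 16:30 and still end by 17:30.

16:30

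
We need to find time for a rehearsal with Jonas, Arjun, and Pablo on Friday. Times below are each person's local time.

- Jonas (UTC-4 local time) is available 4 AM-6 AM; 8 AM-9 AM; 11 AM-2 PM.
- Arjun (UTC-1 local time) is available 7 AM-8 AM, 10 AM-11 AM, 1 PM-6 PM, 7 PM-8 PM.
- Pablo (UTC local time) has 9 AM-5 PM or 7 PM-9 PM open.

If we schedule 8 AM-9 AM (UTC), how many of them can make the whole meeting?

Jonas in UTC: 08:00-10:00, 12:00-13:00, 15:00-18:00 (add 4h to convert from UTC-4).
Arjun in UTC: 08:00-09:00, 11:00-12:00, 14:00-19:00, 20:00-21:00 (add 1h to convert from UTC-1).
Pablo in UTC: 09:00-17:00, 19:00-21:00.
Jonas and Arjun can make the full 08:00-09:00 slot — that's 2.

2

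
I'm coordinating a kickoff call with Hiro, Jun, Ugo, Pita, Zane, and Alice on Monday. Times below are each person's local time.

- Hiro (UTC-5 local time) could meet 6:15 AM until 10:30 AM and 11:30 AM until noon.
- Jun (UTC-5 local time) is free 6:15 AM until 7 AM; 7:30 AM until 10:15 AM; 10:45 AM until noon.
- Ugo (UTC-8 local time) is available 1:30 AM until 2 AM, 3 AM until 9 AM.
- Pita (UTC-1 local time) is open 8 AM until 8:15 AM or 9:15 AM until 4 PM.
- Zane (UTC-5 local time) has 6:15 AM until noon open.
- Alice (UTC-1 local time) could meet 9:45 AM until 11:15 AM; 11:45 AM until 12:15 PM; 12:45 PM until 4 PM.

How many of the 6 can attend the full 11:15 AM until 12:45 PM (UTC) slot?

Hiro in UTC: 11:15-15:30, 16:30-17:00 (add 5h to convert from UTC-5).
Jun in UTC: 11:15-12:00, 12:30-15:15, 15:45-17:00 (add 5h to convert from UTC-5).
Ugo in UTC: 09:30-10:00, 11:00-17:00 (add 8h to convert from UTC-8).
Pita in UTC: 09:00-09:15, 10:15-17:00 (add 1h to convert from UTC-1).
Zane in UTC: 11:15-17:00 (add 5h to convert from UTC-5).
Alice in UTC: 10:45-12:15, 12:45-13:15, 13:45-17:00 (add 1h to convert from UTC-1).
Hiro, Ugo, Pita, and Zane can make the full 11:15-12:45 slot — that's 4.

4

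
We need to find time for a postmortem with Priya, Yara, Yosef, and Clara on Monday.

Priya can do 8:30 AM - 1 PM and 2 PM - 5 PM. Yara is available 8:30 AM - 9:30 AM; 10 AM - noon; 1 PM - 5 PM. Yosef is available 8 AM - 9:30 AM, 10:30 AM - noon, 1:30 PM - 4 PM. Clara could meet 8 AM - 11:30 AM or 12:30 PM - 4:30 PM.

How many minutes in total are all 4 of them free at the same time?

Priya ∩ Yara: 08:30-09:30, 10:00-12:00, 14:00-17:00.
Priya ∩ Yara ∩ Yosef: 08:30-09:30, 10:30-12:00, 14:00-16:00.
Priya ∩ Yara ∩ Yosef ∩ Clara: 08:30-09:30, 10:30-11:30, 14:00-16:00.
Summing the common windows: 60 + 60 + 120 = 240 minutes.

240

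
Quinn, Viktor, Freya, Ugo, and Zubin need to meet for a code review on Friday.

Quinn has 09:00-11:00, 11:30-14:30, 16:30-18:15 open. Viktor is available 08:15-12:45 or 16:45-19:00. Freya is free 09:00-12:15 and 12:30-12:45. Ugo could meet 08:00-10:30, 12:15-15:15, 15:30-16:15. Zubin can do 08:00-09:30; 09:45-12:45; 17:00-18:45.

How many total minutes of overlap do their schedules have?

Quinn ∩ Viktor: 09:00-11:00, 11:30-12:45, 16:45-18:15.
Quinn ∩ Viktor ∩ Freya: 09:00-11:00, 11:30-12:15, 12:30-12:45.
Quinn ∩ Viktor ∩ Freya ∩ Ugo: 09:00-10:30, 12:30-12:45.
Quinn ∩ Viktor ∩ Freya ∩ Ugo ∩ Zubin: 09:00-09:30, 09:45-10:30, 12:30-12:45.
Summing the common windows: 30 + 45 + 15 = 90 minutes.

90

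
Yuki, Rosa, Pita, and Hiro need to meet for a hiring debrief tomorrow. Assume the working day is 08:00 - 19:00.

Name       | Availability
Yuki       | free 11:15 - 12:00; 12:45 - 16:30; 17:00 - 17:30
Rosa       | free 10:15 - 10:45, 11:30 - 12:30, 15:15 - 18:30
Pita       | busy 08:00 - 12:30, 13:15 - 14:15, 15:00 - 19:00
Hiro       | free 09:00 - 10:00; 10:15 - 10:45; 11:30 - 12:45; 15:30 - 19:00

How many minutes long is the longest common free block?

0

Yuki free: 11:15-12:00, 12:45-16:30, 17:00-17:30.
Rosa free: 10:15-10:45, 11:30-12:30, 15:15-18:30.
Pita free: 12:30-13:15, 14:15-15:00 (invert busy blocks within the working day).
Hiro free: 09:00-10:00, 10:15-10:45, 11:30-12:45, 15:30-19:00.
Yuki ∩ Rosa: 11:30-12:00, 15:15-16:30, 17:00-17:30.
Yuki ∩ Rosa ∩ Pita: ∅.
Yuki ∩ Rosa ∩ Pita ∩ Hiro: ∅.
There is no time when everyone is free.
No common window exists, so the longest block is 0 minutes.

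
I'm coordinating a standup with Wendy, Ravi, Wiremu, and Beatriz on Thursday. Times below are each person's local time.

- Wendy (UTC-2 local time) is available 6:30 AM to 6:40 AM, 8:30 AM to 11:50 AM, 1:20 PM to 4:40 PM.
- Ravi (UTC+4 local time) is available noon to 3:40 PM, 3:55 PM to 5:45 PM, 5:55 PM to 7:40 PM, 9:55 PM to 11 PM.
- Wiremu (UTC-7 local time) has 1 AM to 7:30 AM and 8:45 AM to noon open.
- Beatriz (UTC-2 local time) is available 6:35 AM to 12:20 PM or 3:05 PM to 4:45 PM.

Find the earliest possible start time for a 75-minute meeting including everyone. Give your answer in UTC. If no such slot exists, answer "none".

Wendy in UTC: 08:30-08:40, 10:30-13:50, 15:20-18:40 (add 2h to convert from UTC-2).
Ravi in UTC: 08:00-11:40, 11:55-13:45, 13:55-15:40, 17:55-19:00 (subtract 4h to convert from UTC+4).
Wiremu in UTC: 08:00-14:30, 15:45-19:00 (add 7h to convert from UTC-7).
Beatriz in UTC: 08:35-14:20, 17:05-18:45 (add 2h to convert from UTC-2).
Wendy ∩ Ravi: 08:30-08:40, 10:30-11:40, 11:55-13:45, 15:20-15:40, 17:55-18:40.
Wendy ∩ Ravi ∩ Wiremu: 08:30-08:40, 10:30-11:40, 11:55-13:45, 17:55-18:40.
Wendy ∩ Ravi ∩ Wiremu ∩ Beatriz: 08:35-08:40, 10:30-11:40, 11:55-13:45, 17:55-18:40.
The first common window of at least 75 minutes is 11:55-13:45, so the earliest start is 11:55.

11:55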